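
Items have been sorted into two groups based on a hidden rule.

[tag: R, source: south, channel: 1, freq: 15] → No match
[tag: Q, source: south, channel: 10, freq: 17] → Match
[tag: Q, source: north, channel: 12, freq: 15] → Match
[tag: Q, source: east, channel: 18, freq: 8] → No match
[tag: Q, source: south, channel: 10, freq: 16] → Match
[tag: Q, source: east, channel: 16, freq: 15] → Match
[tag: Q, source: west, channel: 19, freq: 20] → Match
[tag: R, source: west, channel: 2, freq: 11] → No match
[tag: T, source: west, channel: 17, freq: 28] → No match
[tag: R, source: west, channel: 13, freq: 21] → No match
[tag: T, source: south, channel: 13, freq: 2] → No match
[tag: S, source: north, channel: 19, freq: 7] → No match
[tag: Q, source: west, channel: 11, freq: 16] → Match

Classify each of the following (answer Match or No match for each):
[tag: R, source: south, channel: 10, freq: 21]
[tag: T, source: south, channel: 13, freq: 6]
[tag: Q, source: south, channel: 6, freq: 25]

'Match' ⟺ tag is Q AND freq ≥ 11.
[tag: R, source: south, channel: 10, freq: 21]: tag is R, freq = 21, fails this test → No match.
[tag: T, source: south, channel: 13, freq: 6]: tag is T, freq = 6, fails this test → No match.
[tag: Q, source: south, channel: 6, freq: 25]: tag is Q, freq = 25, satisfies this → Match.

No match, No match, Match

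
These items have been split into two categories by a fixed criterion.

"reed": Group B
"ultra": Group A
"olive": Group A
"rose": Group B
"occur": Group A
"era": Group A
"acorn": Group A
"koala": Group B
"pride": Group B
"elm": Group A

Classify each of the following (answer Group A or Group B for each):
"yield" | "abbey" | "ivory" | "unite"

The distinguishing property — starts with a vowel — holds for all the 'Group A' cases and none of the 'Group B' cases.
"yield": starts with 'y' — does not satisfy this, so Group B. "abbey": starts with 'a' — matches, so Group A. "ivory": starts with 'i' — matches, so Group A. "unite": starts with 'u' — matches, so Group A.

Group B, Group A, Group A, Group A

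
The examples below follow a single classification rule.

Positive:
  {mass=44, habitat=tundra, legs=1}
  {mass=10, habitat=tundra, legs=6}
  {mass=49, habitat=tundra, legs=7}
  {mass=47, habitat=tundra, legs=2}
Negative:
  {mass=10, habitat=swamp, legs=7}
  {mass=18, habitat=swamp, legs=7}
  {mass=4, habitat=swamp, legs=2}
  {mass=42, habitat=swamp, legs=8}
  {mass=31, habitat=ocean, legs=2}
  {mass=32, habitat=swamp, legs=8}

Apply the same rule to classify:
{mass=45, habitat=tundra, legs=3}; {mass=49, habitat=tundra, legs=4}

Positive, Positive

The distinguishing property — habitat is tundra — holds for all the 'Positive' cases and none of the 'Negative' cases.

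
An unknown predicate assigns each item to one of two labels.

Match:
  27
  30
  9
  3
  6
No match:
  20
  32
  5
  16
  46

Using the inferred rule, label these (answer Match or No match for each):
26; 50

Comparing the two groups points to one rule — multiple of 3.

No match, No match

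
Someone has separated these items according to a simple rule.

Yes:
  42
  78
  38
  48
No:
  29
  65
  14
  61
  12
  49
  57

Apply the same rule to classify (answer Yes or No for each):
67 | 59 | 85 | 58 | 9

No, No, No, Yes, No

The pattern is that an item is 'Yes' exactly when: even AND at least 29.
No: 67, since 67 is odd, 67 ≥ 29. No: 59, since 59 is odd, 59 ≥ 29. No: 85, since 85 is odd, 85 ≥ 29. Yes: 58, since 58 is even, 58 ≥ 29. No: 9, since 9 is odd, 9 < 29.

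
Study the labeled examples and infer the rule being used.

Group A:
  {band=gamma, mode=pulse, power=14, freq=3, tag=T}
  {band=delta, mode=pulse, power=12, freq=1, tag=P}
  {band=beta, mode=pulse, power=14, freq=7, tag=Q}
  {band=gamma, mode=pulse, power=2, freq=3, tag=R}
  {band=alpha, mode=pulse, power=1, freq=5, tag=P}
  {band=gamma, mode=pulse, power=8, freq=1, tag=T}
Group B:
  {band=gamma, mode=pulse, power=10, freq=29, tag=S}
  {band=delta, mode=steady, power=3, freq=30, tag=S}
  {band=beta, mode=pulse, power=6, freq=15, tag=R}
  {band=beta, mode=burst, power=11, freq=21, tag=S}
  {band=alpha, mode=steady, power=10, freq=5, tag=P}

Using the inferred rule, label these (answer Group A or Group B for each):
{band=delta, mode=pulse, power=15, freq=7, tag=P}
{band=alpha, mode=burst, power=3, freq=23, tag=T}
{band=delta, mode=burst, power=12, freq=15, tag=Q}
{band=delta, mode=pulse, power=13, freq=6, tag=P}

The classifier is using: mode is pulse AND freq ≤ 7.

Group A, Group B, Group B, Group A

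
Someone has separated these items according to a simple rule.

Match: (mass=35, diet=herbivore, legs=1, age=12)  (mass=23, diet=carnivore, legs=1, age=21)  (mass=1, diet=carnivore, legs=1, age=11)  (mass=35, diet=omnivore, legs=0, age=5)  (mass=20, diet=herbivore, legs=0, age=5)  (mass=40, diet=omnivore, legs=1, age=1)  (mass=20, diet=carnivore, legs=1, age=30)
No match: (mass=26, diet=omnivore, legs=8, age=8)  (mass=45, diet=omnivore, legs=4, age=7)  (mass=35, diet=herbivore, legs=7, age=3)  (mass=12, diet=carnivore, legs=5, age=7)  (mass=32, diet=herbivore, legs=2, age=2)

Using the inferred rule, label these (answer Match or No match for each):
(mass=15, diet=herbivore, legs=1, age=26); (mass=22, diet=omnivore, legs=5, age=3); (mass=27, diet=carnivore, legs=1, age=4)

'Match' ⟺ legs ≤ 1.
Match: (mass=15, diet=herbivore, legs=1, age=26), since legs = 1.
No match: (mass=22, diet=omnivore, legs=5, age=3), since legs = 5.
Match: (mass=27, diet=carnivore, legs=1, age=4), since legs = 1.

Match, No match, Match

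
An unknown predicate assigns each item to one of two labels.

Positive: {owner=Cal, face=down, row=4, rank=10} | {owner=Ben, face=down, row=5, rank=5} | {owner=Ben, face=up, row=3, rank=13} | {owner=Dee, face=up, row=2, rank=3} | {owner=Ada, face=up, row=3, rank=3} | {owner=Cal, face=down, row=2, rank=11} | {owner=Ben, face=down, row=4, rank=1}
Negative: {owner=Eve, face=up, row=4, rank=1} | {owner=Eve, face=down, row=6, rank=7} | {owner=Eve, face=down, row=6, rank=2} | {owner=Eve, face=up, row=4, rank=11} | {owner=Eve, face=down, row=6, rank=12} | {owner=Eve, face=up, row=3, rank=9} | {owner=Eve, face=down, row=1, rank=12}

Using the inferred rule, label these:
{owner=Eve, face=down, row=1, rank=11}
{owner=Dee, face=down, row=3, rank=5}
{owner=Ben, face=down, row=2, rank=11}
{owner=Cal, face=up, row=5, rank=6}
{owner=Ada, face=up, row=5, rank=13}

Negative, Positive, Positive, Positive, Positive

The rule appears to be: owner is not Eve.
{owner=Eve, face=down, row=1, rank=11} → owner is Eve → Negative.
{owner=Dee, face=down, row=3, rank=5} → owner is Dee → Positive.
{owner=Ben, face=down, row=2, rank=11} → owner is Ben → Positive.
{owner=Cal, face=up, row=5, rank=6} → owner is Cal → Positive.
{owner=Ada, face=up, row=5, rank=13} → owner is Ada → Positive.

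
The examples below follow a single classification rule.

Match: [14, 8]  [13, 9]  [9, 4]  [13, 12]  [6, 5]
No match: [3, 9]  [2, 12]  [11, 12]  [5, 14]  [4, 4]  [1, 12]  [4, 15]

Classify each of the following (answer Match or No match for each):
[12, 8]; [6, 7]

Looking at the examples, the only property every 'Match' case has and every 'No match' case lacks is: first > second.
[12, 8] — 12 > 8, hence Match. [6, 7] — 6 < 7, hence No match.

Match, No match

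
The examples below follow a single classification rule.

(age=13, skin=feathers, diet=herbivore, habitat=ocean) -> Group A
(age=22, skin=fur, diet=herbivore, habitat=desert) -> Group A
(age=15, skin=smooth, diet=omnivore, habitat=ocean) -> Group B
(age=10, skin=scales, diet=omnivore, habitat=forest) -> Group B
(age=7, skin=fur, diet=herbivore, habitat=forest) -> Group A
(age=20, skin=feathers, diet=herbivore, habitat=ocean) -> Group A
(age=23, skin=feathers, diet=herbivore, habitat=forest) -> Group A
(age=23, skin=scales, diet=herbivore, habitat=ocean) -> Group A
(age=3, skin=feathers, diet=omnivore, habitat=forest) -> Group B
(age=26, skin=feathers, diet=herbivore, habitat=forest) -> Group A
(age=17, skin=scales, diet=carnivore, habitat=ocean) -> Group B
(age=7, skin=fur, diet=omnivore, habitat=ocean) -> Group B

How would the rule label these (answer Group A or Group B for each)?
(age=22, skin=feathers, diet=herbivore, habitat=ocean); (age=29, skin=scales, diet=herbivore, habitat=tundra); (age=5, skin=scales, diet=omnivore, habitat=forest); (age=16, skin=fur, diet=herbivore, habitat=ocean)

Group A, Group A, Group B, Group A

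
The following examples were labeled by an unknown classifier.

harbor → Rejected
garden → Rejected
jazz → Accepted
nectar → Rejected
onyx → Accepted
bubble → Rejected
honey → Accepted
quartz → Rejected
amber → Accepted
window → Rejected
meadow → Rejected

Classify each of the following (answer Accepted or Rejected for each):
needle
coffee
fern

One predicate separates the groups cleanly: length ≤ 5.
needle — length 6, hence Rejected.
coffee — length 6, hence Rejected.
fern — length 4, hence Accepted.

Rejected, Rejected, Accepted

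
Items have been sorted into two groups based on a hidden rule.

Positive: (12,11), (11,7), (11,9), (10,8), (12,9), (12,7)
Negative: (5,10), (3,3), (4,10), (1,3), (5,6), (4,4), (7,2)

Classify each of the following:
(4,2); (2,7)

The pattern is that an item is 'Positive' exactly when: sum ≥ 18.
(4,2) → 4+2 = 6 → Negative.
(2,7) → 2+7 = 9 → Negative.

Negative, Negative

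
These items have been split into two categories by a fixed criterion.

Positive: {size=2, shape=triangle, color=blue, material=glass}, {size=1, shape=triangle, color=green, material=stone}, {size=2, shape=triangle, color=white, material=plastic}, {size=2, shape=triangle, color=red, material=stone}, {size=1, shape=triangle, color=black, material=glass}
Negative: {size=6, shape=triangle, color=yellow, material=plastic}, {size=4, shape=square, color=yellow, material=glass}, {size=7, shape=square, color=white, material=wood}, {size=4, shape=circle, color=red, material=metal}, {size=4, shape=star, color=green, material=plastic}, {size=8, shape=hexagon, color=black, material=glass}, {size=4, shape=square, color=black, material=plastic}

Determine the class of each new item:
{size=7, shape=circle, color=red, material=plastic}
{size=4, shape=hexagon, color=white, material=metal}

Negative, Negative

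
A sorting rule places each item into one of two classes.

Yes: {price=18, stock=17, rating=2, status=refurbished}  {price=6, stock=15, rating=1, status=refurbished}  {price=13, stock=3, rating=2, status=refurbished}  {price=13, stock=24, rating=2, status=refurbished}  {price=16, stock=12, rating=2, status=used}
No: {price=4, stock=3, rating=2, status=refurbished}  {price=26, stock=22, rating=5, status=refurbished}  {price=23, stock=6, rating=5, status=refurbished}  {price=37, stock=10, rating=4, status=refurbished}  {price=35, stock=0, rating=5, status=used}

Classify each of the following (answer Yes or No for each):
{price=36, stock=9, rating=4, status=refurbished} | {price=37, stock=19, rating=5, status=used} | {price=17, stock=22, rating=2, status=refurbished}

No, No, Yes

One predicate separates the groups cleanly: price ≥ 6 AND price ≤ 18.
{price=36, stock=9, rating=4, status=refurbished}: price = 36 — does not fit, so No. {price=37, stock=19, rating=5, status=used}: price = 37 — does not fit, so No. {price=17, stock=22, rating=2, status=refurbished}: price = 17 — matches, so Yes.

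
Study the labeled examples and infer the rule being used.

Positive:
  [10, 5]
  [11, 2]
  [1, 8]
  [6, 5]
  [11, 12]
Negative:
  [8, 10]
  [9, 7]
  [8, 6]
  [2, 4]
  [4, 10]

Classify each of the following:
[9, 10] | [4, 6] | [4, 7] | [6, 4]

The common property of the 'Positive' items is: sum is odd. No 'Negative' item has it.
[9, 10] → 9+10 = 19 → Positive. [4, 6] → 4+6 = 10 → Negative. [4, 7] → 4+7 = 11 → Positive. [6, 4] → 6+4 = 10 → Negative.

Positive, Negative, Positive, Negative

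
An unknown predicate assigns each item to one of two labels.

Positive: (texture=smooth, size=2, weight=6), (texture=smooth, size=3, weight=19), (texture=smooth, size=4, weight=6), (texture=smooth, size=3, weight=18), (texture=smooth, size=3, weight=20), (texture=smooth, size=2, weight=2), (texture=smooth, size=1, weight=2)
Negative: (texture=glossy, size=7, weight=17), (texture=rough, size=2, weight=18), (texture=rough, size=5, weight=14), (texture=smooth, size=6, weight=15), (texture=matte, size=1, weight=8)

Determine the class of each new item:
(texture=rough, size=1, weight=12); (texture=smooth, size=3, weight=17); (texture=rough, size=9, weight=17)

Negative, Positive, Negative

Rule: texture is smooth AND size ≤ 4. This holds for each 'Positive' example and fails for each 'Negative' one.
(texture=rough, size=1, weight=12): Negative (texture is rough, size = 1). (texture=smooth, size=3, weight=17): Positive (texture is smooth, size = 3). (texture=rough, size=9, weight=17): Negative (texture is rough, size = 9).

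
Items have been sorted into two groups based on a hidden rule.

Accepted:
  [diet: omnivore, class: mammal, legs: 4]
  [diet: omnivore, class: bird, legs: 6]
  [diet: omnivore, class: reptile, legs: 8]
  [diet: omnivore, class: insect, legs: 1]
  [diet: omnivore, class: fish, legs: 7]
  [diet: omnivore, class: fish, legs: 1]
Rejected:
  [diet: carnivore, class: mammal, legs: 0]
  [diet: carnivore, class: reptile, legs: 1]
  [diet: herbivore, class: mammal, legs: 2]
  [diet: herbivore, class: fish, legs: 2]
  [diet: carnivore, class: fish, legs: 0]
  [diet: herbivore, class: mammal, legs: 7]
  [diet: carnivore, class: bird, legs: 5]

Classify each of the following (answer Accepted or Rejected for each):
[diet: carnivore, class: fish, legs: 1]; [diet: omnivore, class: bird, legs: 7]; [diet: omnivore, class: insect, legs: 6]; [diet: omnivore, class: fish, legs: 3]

Rejected, Accepted, Accepted, Accepted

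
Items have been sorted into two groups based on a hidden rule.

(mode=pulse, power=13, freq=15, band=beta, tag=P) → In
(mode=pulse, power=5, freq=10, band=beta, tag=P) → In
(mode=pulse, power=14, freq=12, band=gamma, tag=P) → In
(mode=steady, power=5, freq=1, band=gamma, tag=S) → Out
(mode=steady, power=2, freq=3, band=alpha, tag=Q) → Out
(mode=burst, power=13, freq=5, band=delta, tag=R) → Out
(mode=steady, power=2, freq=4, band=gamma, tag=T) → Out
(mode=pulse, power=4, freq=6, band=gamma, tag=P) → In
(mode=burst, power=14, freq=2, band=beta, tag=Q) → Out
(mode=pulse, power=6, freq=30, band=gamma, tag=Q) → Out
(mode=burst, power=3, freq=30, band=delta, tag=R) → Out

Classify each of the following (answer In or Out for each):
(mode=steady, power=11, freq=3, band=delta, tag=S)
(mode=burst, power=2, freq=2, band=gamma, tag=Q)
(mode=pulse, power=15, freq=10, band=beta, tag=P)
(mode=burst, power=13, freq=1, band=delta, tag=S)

Out, Out, In, Out

The common property of the 'In' items is: tag is P. No 'Out' item has it.
Out: (mode=steady, power=11, freq=3, band=delta, tag=S), since tag is S. Out: (mode=burst, power=2, freq=2, band=gamma, tag=Q), since tag is Q. In: (mode=pulse, power=15, freq=10, band=beta, tag=P), since tag is P. Out: (mode=burst, power=13, freq=1, band=delta, tag=S), since tag is S.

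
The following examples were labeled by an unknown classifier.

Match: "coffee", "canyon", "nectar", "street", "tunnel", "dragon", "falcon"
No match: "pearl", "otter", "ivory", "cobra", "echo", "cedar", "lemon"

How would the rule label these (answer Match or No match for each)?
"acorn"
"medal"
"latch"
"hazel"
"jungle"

Rule: length 6. This holds for each 'Match' example and fails for each 'No match' one.
"acorn": length 5 — does not fit, so No match. "medal": length 5 — does not fit, so No match. "latch": length 5 — does not fit, so No match. "hazel": length 5 — does not fit, so No match. "jungle": length 6 — matches, so Match.

No match, No match, No match, No match, Match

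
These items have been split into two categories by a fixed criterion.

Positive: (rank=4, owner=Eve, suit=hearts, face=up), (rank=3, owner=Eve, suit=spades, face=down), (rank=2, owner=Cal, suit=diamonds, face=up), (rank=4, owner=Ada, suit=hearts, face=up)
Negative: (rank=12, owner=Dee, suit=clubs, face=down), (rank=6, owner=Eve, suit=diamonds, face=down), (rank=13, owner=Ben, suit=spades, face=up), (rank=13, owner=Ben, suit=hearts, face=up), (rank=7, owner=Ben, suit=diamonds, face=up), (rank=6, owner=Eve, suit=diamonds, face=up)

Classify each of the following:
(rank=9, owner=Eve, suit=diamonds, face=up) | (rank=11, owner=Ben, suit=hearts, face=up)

Negative, Negative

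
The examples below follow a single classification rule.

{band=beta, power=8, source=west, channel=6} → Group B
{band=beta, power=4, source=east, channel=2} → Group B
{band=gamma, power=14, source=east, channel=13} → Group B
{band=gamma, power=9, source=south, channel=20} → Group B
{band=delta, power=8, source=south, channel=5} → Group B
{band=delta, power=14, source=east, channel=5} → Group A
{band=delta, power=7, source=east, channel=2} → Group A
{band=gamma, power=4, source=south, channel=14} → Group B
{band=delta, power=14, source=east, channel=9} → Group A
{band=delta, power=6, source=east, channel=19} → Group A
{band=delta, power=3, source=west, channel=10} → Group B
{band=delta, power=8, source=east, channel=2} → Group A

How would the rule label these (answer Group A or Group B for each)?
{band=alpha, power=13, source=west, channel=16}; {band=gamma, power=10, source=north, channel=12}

Group B, Group B

The common property of the 'Group A' items is: band is delta AND source is east. No 'Group B' item has it.
{band=alpha, power=13, source=west, channel=16} → band is alpha, source is west → Group B.
{band=gamma, power=10, source=north, channel=12} → band is gamma, source is north → Group B.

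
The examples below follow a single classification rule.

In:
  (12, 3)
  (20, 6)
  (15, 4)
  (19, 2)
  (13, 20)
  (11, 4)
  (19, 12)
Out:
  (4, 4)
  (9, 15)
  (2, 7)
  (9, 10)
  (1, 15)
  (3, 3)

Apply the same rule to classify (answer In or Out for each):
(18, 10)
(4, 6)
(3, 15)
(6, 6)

In, Out, Out, Out

One predicate separates the groups cleanly: first ≥ 10.
(18, 10) → first 18 → In. (4, 6) → first 4 → Out. (3, 15) → first 3 → Out. (6, 6) → first 6 → Out.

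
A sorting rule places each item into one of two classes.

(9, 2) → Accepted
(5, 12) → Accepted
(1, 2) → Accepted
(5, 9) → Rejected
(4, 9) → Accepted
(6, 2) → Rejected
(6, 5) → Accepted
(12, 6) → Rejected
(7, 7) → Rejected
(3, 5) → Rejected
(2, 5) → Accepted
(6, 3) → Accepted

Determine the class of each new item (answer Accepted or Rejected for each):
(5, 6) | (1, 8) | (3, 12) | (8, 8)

Accepted, Accepted, Accepted, Rejected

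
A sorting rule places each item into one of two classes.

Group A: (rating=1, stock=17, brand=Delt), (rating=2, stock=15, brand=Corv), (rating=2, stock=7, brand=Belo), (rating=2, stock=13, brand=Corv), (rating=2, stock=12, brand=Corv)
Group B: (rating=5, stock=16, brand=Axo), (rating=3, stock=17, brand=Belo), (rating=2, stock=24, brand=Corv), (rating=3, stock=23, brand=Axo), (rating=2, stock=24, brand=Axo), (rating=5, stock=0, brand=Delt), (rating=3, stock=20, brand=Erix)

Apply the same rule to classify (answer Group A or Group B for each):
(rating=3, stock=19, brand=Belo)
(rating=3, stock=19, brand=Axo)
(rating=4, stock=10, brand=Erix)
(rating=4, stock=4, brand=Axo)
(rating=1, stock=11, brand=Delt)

Group B, Group B, Group B, Group B, Group A

The pattern is that an item is 'Group A' exactly when: rating ≤ 2 AND stock ≤ 17.
(rating=3, stock=19, brand=Belo): rating = 3, stock = 19 — doesn't match, so Group B. (rating=3, stock=19, brand=Axo): rating = 3, stock = 19 — doesn't match, so Group B. (rating=4, stock=10, brand=Erix): rating = 4, stock = 10 — doesn't match, so Group B. (rating=4, stock=4, brand=Axo): rating = 4, stock = 4 — doesn't match, so Group B. (rating=1, stock=11, brand=Delt): rating = 1, stock = 11 — passes, so Group A.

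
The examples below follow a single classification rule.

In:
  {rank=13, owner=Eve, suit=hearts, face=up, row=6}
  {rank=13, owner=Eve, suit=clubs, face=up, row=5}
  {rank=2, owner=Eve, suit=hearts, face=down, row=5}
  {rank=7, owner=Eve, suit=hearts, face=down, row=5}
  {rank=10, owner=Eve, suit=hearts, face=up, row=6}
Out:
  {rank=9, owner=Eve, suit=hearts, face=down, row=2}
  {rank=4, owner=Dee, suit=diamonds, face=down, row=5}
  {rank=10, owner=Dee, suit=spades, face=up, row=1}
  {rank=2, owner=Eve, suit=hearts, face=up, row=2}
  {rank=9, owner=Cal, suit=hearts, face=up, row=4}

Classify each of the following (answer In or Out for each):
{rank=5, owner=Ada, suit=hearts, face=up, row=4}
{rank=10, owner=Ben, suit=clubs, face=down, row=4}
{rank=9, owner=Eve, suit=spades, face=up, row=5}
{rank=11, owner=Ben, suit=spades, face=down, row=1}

All 'In' examples share one property — owner is Eve AND row ≥ 4 — and every 'Out' example lacks it.
{rank=5, owner=Ada, suit=hearts, face=up, row=4} → owner is Ada, row = 4 → Out. {rank=10, owner=Ben, suit=clubs, face=down, row=4} → owner is Ben, row = 4 → Out. {rank=9, owner=Eve, suit=spades, face=up, row=5} → owner is Eve, row = 5 → In. {rank=11, owner=Ben, suit=spades, face=down, row=1} → owner is Ben, row = 1 → Out.

Out, Out, In, Out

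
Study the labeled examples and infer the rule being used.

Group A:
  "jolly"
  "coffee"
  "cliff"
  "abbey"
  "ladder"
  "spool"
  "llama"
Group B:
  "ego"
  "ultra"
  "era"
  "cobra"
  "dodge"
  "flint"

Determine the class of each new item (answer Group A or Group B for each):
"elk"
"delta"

Every 'Group A' example satisfies: has a double letter. None of the 'Group B' examples do.

Group B, Group B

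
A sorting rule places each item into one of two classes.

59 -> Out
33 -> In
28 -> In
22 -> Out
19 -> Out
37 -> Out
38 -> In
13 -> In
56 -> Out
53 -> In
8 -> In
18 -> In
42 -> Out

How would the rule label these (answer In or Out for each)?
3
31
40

Rule: ≡ 3 (mod 5). This holds for each 'In' example and fails for each 'Out' one.
3 — 3 mod 5 = 3, hence In. 31 — 31 mod 5 = 1, hence Out. 40 — 40 mod 5 = 0, hence Out.

In, Out, Out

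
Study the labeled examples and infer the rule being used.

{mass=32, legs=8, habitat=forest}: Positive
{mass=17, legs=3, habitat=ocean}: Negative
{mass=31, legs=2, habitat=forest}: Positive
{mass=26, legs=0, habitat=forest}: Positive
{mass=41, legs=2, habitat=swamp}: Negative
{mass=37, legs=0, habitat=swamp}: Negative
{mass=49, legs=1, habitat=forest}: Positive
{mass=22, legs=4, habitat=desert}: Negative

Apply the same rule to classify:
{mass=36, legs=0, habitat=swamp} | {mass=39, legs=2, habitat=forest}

One predicate separates the groups cleanly: habitat is forest.

Negative, Positive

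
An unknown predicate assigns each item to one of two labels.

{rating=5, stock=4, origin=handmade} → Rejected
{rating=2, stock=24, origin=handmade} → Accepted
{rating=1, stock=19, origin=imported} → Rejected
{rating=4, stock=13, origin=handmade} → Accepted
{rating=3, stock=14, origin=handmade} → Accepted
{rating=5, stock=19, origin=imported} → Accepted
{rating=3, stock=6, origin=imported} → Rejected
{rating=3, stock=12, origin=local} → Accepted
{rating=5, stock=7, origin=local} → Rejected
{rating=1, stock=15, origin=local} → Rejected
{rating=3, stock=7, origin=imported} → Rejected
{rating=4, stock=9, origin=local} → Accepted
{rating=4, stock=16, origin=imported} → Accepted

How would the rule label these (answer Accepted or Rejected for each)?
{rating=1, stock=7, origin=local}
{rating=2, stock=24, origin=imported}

Rejected, Accepted

Rule: stock ≥ 9 AND rating ≥ 2. This holds for each 'Accepted' example and fails for each 'Rejected' one.
{rating=1, stock=7, origin=local} → stock = 7, rating = 1 → Rejected.
{rating=2, stock=24, origin=imported} → stock = 24, rating = 2 → Accepted.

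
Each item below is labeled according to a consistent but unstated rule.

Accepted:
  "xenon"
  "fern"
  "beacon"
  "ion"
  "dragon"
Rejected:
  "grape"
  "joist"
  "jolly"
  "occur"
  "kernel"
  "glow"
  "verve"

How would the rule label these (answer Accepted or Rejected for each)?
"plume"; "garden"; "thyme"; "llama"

Rule: ends with 'n'. This holds for each 'Accepted' example and fails for each 'Rejected' one.
"plume": ends with 'e', fails the rule → Rejected.
"garden": ends with 'n', meets the rule → Accepted.
"thyme": ends with 'e', fails the rule → Rejected.
"llama": ends with 'a', fails the rule → Rejected.

Rejected, Accepted, Rejected, Rejected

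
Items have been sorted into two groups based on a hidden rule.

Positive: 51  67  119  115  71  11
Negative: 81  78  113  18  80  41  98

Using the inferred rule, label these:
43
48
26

Positive, Negative, Negative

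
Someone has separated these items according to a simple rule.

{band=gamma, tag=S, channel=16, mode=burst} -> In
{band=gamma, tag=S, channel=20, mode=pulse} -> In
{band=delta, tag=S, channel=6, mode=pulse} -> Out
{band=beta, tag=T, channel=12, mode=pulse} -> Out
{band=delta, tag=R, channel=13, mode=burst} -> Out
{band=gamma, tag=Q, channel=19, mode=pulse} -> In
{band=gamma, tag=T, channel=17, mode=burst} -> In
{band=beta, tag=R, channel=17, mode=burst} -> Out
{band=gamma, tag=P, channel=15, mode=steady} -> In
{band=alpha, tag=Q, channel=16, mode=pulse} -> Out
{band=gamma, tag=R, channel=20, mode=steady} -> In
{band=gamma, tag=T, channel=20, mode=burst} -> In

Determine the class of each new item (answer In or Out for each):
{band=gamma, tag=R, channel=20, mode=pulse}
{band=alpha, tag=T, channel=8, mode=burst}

In, Out

The simplest hypothesis consistent with all the labels is: band is gamma.
{band=gamma, tag=R, channel=20, mode=pulse} → band is gamma → In.
{band=alpha, tag=T, channel=8, mode=burst} → band is alpha → Out.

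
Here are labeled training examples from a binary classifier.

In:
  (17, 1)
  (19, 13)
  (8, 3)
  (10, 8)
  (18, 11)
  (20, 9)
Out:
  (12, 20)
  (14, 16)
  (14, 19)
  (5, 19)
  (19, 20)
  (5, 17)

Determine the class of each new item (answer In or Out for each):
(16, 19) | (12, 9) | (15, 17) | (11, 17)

Out, In, Out, Out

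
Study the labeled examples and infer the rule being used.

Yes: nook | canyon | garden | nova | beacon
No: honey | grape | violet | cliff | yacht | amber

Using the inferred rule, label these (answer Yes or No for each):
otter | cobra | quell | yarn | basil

No, No, No, Yes, No

All 'Yes' examples share one property — even length AND contains 'n' — and every 'No' example lacks it.
No: otter, since length 5, no 'n'. No: cobra, since length 5, no 'n'. No: quell, since length 5, no 'n'. Yes: yarn, since length 4, has 'n'. No: basil, since length 5, no 'n'.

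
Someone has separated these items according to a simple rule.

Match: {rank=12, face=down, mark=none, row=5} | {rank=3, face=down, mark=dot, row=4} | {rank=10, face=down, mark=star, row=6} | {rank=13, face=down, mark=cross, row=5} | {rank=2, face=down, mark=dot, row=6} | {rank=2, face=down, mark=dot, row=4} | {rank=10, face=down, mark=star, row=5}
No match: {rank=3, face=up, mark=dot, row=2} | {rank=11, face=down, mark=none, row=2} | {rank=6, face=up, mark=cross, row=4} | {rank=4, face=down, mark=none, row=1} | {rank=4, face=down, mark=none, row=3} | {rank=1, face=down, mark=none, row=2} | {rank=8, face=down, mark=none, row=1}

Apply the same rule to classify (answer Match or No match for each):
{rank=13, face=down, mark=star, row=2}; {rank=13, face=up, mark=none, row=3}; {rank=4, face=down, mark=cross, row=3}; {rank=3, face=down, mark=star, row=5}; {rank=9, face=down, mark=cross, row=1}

The distinguishing property — face is down AND row ≥ 4 — holds for all the 'Match' cases and none of the 'No match' cases.
{rank=13, face=down, mark=star, row=2}: face is down, row = 2, lacks this property → No match. {rank=13, face=up, mark=none, row=3}: face is up, row = 3, lacks this property → No match. {rank=4, face=down, mark=cross, row=3}: face is down, row = 3, lacks this property → No match. {rank=3, face=down, mark=star, row=5}: face is down, row = 5, satisfies this → Match. {rank=9, face=down, mark=cross, row=1}: face is down, row = 1, lacks this property → No match.

No match, No match, No match, Match, No match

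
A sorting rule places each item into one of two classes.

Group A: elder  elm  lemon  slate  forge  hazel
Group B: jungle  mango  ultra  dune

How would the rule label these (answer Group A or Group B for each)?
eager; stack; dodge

Group A, Group B, Group A

Rule: odd length AND contains 'e'. This holds for each 'Group A' example and fails for each 'Group B' one.
eager: length 5, has 'e', fits → Group A.
stack: length 5, no 'e', doesn't qualify → Group B.
dodge: length 5, has 'e', fits → Group A.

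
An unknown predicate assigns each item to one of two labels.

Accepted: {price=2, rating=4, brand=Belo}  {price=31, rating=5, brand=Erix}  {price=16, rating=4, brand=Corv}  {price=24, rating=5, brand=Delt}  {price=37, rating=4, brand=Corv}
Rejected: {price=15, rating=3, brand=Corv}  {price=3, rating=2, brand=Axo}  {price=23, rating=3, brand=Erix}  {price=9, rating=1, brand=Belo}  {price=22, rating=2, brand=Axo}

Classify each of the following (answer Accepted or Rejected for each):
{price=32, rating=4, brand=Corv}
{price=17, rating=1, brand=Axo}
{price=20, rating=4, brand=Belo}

Accepted, Rejected, Accepted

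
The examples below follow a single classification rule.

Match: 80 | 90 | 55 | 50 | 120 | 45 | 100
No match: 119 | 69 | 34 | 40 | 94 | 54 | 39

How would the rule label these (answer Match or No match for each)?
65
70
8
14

Match, Match, No match, No match

One predicate separates the groups cleanly: multiple of 5 AND at least 45.
Match: 65, since 65 = 5·13, 65 ≥ 45.
Match: 70, since 70 = 5·14, 70 ≥ 45.
No match: 8, since 8 = 5·1 + 3, 8 < 45.
No match: 14, since 14 = 5·2 + 4, 14 < 45.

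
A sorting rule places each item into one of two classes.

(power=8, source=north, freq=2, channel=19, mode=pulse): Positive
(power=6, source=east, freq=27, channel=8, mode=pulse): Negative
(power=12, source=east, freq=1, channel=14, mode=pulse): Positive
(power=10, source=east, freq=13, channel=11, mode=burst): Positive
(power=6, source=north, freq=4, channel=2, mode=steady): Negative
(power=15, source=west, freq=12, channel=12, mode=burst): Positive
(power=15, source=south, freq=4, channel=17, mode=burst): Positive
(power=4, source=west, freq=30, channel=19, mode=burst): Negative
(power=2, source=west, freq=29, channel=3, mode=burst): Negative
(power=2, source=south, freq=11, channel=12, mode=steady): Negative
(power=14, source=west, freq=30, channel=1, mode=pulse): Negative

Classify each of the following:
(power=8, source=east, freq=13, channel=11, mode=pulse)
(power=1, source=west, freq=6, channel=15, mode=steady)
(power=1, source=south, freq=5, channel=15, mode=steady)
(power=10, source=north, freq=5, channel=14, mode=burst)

One predicate separates the groups cleanly: freq ≤ 13 AND power ≥ 8.
(power=8, source=east, freq=13, channel=11, mode=pulse): freq = 13, power = 8, meets the rule → Positive. (power=1, source=west, freq=6, channel=15, mode=steady): freq = 6, power = 1, fails the rule → Negative. (power=1, source=south, freq=5, channel=15, mode=steady): freq = 5, power = 1, fails the rule → Negative. (power=10, source=north, freq=5, channel=14, mode=burst): freq = 5, power = 10, meets the rule → Positive.

Positive, Negative, Negative, Positive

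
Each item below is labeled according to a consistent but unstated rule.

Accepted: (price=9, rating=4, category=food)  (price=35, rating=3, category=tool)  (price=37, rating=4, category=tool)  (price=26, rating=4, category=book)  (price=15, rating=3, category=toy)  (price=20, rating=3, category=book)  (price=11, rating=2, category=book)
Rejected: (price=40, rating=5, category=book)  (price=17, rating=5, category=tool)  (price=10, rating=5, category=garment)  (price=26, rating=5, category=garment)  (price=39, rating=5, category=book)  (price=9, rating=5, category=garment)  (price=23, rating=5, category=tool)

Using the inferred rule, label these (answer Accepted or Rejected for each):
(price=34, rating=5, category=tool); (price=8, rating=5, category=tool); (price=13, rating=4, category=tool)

A rule that fits every label: rating ≤ 4 — true of each 'Accepted' example, false of each 'Rejected' one.
(price=34, rating=5, category=tool) — rating = 5, hence Rejected.
(price=8, rating=5, category=tool) — rating = 5, hence Rejected.
(price=13, rating=4, category=tool) — rating = 4, hence Accepted.

Rejected, Rejected, Accepted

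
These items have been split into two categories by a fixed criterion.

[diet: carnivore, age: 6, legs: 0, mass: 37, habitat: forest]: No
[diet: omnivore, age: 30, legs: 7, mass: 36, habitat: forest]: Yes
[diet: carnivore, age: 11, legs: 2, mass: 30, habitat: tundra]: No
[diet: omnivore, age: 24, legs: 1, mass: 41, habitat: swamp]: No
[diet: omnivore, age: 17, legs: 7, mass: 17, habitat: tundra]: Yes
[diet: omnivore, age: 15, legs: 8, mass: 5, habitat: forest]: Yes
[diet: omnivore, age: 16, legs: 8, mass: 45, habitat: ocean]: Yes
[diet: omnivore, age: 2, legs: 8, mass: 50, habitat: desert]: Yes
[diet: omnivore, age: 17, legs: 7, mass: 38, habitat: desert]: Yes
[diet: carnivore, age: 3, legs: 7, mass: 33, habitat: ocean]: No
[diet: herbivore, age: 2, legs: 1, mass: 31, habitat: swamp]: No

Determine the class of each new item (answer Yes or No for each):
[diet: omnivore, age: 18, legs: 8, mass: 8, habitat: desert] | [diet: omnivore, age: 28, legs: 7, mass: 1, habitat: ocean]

All 'Yes' examples share one property — diet is omnivore AND legs ≥ 2 — and every 'No' example lacks it.

Yes, Yes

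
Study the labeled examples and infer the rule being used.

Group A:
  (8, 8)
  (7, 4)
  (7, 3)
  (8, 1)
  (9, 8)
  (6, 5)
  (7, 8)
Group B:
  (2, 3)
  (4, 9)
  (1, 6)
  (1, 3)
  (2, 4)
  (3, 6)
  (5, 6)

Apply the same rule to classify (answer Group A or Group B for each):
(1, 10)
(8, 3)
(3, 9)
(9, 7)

Group B, Group A, Group B, Group A

One predicate separates the groups cleanly: first ≥ 6.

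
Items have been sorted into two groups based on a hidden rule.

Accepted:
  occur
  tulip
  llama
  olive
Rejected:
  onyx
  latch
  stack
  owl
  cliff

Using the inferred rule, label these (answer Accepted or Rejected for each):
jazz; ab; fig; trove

Rejected, Rejected, Rejected, Accepted

One predicate separates the groups cleanly: has ≥ 2 vowels.
Rejected: jazz, since 1 vowel.
Rejected: ab, since 1 vowel.
Rejected: fig, since 1 vowel.
Accepted: trove, since 2 vowels.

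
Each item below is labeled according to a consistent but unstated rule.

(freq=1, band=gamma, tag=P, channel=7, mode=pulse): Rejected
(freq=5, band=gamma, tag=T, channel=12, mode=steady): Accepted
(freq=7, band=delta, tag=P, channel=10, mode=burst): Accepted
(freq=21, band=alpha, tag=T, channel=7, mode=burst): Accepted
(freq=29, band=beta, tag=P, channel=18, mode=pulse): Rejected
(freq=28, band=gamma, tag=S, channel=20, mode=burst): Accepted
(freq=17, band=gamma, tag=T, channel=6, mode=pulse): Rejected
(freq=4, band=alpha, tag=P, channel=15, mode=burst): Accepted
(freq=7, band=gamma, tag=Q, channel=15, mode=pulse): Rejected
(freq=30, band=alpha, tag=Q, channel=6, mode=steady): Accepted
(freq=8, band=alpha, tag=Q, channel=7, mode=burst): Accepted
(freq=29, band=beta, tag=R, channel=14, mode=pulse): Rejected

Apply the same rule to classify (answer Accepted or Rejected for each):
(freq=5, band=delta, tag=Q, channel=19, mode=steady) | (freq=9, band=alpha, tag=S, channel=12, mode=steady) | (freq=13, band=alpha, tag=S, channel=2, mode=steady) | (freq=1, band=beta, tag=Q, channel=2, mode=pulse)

A rule that fits every label: mode is not pulse — true of each 'Accepted' example, false of each 'Rejected' one.

Accepted, Accepted, Accepted, Rejected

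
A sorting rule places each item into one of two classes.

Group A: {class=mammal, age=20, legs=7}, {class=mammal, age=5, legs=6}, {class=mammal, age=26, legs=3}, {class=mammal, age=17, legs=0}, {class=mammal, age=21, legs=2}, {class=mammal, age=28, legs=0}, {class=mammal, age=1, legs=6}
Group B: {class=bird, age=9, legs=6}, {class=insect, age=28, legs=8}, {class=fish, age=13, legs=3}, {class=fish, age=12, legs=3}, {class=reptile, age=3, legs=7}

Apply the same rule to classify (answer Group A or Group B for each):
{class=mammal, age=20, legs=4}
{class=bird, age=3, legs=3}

Group A, Group B

The simplest hypothesis consistent with all the labels is: class is mammal.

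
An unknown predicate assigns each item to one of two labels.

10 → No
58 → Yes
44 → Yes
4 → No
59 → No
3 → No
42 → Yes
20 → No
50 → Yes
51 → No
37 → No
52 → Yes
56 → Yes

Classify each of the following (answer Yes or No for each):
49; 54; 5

The classifier is using: even AND at least 37.
49 — 49 is odd, 49 ≥ 37, hence No.
54 — 54 is even, 54 ≥ 37, hence Yes.
5 — 5 is odd, 5 < 37, hence No.

No, Yes, No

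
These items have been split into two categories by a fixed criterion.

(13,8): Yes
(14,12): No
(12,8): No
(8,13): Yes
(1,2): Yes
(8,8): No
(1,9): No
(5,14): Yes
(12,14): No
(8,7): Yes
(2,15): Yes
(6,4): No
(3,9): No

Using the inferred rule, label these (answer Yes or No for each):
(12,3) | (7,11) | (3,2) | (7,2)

Yes, No, Yes, Yes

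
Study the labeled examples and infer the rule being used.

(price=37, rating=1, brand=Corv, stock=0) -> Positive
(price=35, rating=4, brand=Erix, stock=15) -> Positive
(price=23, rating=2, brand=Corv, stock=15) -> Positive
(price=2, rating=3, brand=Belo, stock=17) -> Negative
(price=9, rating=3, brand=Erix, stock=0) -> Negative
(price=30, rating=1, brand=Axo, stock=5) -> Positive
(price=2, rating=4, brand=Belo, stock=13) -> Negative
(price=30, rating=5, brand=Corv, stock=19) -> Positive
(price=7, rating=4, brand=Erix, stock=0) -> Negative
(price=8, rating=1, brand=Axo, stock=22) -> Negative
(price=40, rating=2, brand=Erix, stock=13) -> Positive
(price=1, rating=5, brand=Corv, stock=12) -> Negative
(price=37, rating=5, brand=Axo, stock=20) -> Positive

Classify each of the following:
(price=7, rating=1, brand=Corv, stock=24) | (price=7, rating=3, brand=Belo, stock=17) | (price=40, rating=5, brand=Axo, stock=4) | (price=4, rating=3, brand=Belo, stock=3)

Negative, Negative, Positive, Negative

All 'Positive' examples share one property — price ≥ 23 — and every 'Negative' example lacks it.
(price=7, rating=1, brand=Corv, stock=24): price = 7 — lacks this property, so Negative. (price=7, rating=3, brand=Belo, stock=17): price = 7 — lacks this property, so Negative. (price=40, rating=5, brand=Axo, stock=4): price = 40 — fits, so Positive. (price=4, rating=3, brand=Belo, stock=3): price = 4 — lacks this property, so Negative.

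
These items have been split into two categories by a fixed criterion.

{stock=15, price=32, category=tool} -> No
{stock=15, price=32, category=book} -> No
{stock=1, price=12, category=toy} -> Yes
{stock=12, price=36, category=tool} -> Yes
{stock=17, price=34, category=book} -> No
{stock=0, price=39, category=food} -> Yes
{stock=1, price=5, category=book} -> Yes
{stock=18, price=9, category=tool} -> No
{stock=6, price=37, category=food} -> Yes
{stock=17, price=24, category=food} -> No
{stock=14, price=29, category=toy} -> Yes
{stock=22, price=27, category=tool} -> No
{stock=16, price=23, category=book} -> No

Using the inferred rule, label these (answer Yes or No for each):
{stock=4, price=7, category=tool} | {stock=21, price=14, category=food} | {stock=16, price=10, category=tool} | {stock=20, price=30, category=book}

Yes, No, No, No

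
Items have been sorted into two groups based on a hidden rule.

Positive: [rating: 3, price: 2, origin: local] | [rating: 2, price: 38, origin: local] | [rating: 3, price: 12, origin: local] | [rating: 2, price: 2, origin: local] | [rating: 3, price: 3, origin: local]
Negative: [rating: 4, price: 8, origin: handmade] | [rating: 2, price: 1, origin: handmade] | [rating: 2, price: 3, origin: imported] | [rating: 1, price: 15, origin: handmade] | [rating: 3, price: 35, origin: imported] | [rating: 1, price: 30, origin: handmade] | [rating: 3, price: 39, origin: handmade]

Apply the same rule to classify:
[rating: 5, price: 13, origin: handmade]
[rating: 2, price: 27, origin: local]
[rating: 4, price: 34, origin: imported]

Negative, Positive, Negative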